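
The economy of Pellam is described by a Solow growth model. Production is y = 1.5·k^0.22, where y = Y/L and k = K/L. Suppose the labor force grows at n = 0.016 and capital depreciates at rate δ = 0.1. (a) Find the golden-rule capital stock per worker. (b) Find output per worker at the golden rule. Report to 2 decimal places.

(a) k_gold ≈ 3.82; (b) y_gold ≈ 2.01

The effective depreciation rate is n + δ = 0.016 + 0.1 = 0.116.
Golden rule sets MPK = n+δ: 0.22·1.5·k^(0.22−1) = 0.116, so k_gold = (0.22·1.5/0.116)^(1/0.78) ≈ 3.8205.
y_gold = 1.5·3.8205^0.22 ≈ 2.0145.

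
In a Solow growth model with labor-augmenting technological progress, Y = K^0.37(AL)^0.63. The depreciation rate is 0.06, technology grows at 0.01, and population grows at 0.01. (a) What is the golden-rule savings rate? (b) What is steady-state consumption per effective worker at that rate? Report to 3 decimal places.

(a) s_gold = 0.370; (b) c_gold ≈ 1.549

The effective depreciation rate is n + g + δ = 0.01 + 0.01 + 0.06 = 0.08.
For Cobb-Douglas, s_gold equals capital's share: s_gold = 0.37.
Golden rule sets MPK = n+g+δ: 0.37·k^(0.37−1) = 0.08, so k_gold = (0.37/0.08)^(1/0.63) ≈ 11.3693.
y_gold = 11.3693^0.37 ≈ 2.4582; c_gold = (1−0.37)·y_gold ≈ 1.5487.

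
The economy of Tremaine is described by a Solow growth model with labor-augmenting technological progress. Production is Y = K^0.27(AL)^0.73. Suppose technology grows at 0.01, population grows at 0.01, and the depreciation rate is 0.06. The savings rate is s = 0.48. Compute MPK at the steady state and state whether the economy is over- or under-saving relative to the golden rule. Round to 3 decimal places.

over-saving; MPK ≈ 0.045

The effective depreciation rate is n + g + δ = 0.01 + 0.01 + 0.06 = 0.08.
Steady-state k*: s·k^0.27 = 0.08·k gives k* = (0.48/0.08)^(1/0.73) ≈ 11.6402.
MPK = 0.27·11.6402^(-0.73) ≈ 0.0450.
MPK < n+g+δ = 0.08, so the economy is dynamically inefficient (over-saving).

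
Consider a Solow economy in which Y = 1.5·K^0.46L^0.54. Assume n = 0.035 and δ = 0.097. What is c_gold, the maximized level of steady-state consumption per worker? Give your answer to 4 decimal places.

c_gold ≈ 3.3140

Break-even investment rate: n + δ = 0.035 + 0.097 = 0.132.
At the golden rule the marginal product of capital equals n+δ: 0.46·1.5·k^(0.46−1) = 0.132. Solving, k_gold = (0.46·1.5/0.132)^(1/0.54) ≈ 21.3865.
y_gold = 1.5·21.3865^0.46 ≈ 6.1370.
c_gold = y_gold − (n+δ)·k_gold = 6.1370 − 0.132·21.3865 ≈ 3.3140.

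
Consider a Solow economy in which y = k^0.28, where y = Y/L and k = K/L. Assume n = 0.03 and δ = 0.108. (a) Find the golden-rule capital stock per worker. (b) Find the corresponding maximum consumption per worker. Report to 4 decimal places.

(a) k_gold ≈ 2.6716; (b) c_gold ≈ 0.9480

Break-even investment rate: n + δ = 0.03 + 0.108 = 0.138.
Setting f'(k) = n+δ gives 0.28·k^(0.28−1) = 0.138, hence k_gold = (0.28/0.138)^(1/0.72) ≈ 2.6716.
y_gold = 2.6716^0.28 ≈ 1.3167; c_gold = y_gold − 0.138·k_gold ≈ 0.9480.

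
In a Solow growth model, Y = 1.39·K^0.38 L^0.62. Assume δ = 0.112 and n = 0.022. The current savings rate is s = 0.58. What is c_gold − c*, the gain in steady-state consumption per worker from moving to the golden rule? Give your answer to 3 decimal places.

Δc ≈ 0.244

n + δ = 0.022 + 0.112 = 0.134.
Current steady state (s = 0.58): k* = (0.58·1.39/0.134)^(1/0.62) ≈ 18.0716, y* = 1.39·18.0716^0.38 ≈ 4.1752, c* = (1−0.58)·4.1752 ≈ 1.7536.
At the golden rule the marginal product of capital equals n+δ: 0.38·1.39·k^(0.38−1) = 0.134. Solving, k_gold = (0.38·1.39/0.134)^(1/0.62) ≈ 9.1368.
y_gold = 1.39·9.1368^0.38 ≈ 3.2219, c_gold = y_gold − 0.134·k_gold ≈ 1.9976.
Gain: Δc = 1.9976 − 1.7536 ≈ 0.2440.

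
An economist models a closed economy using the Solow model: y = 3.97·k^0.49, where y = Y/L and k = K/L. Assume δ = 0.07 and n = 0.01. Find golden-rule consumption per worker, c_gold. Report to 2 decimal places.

Break-even investment rate: n + δ = 0.01 + 0.07 = 0.08.
Setting f'(k) = n+δ gives 0.49·3.97·k^(0.49−1) = 0.08, hence k_gold = (0.49·3.97/0.08)^(1/0.51) ≈ 521.7282.
y_gold = 3.97·521.7282^0.49 ≈ 85.1801.
c_gold = y_gold − (n+δ)·k_gold = 85.1801 − 0.08·521.7282 ≈ 43.4419.

c_gold ≈ 43.44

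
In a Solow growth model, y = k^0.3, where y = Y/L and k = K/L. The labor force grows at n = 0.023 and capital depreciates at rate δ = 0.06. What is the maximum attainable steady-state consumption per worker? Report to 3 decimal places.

Capital per worker breaks even when investment replaces (n + δ)·k; here n + δ = 0.083.
Maximizing c = f(k) − (n+δ)·k gives f'(k) = n+δ, i.e. 0.3·k^(0.3−1) = 0.083, so k_gold = (0.3/0.083)^(1/0.7) ≈ 6.2691.
y_gold = 6.2691^0.3 ≈ 1.7344.
c_gold = y_gold − (n+δ)·k_gold = 1.7344 − 0.083·6.2691 ≈ 1.2141.

c_gold ≈ 1.214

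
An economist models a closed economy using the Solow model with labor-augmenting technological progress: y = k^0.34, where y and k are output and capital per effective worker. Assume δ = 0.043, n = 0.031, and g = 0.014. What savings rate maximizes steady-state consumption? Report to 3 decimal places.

Break-even investment rate: n + g + δ = 0.031 + 0.014 + 0.043 = 0.088.
At the golden rule MPK = n+g+δ, and in any Cobb-Douglas steady state s = (n+g+δ)·k/y = MPK·k/y = capital's share 0.34.

s_gold = 0.340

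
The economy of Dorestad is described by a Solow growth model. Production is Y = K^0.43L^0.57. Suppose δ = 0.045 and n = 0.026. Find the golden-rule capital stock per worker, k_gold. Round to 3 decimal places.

Break-even investment rate: n + δ = 0.026 + 0.045 = 0.071.
At the golden rule the marginal product of capital equals n+δ: 0.43·k^(0.43−1) = 0.071. Solving, k_gold = (0.43/0.071)^(1/0.57) ≈ 23.5667.

k_gold ≈ 23.567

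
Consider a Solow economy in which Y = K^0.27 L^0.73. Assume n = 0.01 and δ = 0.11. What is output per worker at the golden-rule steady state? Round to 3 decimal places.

y_gold ≈ 1.350

Break-even investment rate: n + δ = 0.01 + 0.11 = 0.12.
Setting f'(k) = n+δ gives 0.27·k^(0.27−1) = 0.12, hence k_gold = (0.27/0.12)^(1/0.73) ≈ 3.0370.
Output: y_gold = k_gold^0.27 = 3.0370^0.27 ≈ 1.3498.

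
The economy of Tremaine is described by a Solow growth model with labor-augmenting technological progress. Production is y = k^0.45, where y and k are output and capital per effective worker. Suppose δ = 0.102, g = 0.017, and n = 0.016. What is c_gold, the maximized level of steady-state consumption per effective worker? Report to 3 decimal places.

c_gold ≈ 1.473

The effective depreciation rate is n + g + δ = 0.016 + 0.017 + 0.102 = 0.135.
At the golden rule the marginal product of capital equals n+g+δ: 0.45·k^(0.45−1) = 0.135. Solving, k_gold = (0.45/0.135)^(1/0.55) ≈ 8.9267.
y_gold = 8.9267^0.45 ≈ 2.6780.
c_gold = y_gold − (n+g+δ)·k_gold = 2.6780 − 0.135·8.9267 ≈ 1.4729.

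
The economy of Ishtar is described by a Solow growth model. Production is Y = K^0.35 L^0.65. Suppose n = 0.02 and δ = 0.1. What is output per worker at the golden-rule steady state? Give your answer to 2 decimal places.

y_gold ≈ 1.78

Break-even investment rate: n + δ = 0.02 + 0.1 = 0.12.
Setting f'(k) = n+δ gives 0.35·k^(0.35−1) = 0.12, hence k_gold = (0.35/0.12)^(1/0.65) ≈ 5.1905.
Output: y_gold = k_gold^0.35 = 5.1905^0.35 ≈ 1.7796.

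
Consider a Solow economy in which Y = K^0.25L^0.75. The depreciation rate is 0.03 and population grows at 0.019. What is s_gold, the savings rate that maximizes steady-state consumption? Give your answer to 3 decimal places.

n + δ = 0.019 + 0.03 = 0.049.
At the golden rule MPK = n+δ, and in any Cobb-Douglas steady state s = (n+δ)·k/y = MPK·k/y = capital's share 0.25.

s_gold = 0.250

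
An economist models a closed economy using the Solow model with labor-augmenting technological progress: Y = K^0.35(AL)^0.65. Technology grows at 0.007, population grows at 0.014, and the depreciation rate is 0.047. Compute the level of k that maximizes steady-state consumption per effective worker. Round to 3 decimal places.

k_gold ≈ 12.437

Break-even investment rate: n + g + δ = 0.014 + 0.007 + 0.047 = 0.068.
Setting f'(k) = n+g+δ gives 0.35·k^(0.35−1) = 0.068, hence k_gold = (0.35/0.068)^(1/0.65) ≈ 12.4367.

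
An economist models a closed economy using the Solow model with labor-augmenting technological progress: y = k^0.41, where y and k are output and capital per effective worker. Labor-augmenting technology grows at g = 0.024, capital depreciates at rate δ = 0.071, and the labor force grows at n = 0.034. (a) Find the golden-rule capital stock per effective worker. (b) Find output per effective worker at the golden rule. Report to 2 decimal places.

(a) k_gold ≈ 7.10; (b) y_gold ≈ 2.23

Break-even investment rate: n + g + δ = 0.034 + 0.024 + 0.071 = 0.129.
Setting f'(k) = n+g+δ gives 0.41·k^(0.41−1) = 0.129, hence k_gold = (0.41/0.129)^(1/0.59) ≈ 7.0987.
y_gold = 7.0987^0.41 ≈ 2.2335.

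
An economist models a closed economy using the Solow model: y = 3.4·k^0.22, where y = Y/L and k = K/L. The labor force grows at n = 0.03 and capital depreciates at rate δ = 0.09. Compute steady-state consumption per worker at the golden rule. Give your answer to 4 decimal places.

c_gold ≈ 4.4435

Break-even investment rate: n + δ = 0.03 + 0.09 = 0.12.
Golden rule sets MPK = n+δ: 0.22·3.4·k^(0.22−1) = 0.12, so k_gold = (0.22·3.4/0.12)^(1/0.78) ≈ 10.4441.
y_gold = 3.4·10.4441^0.22 ≈ 5.6968.
c_gold = y_gold − (n+δ)·k_gold = 5.6968 − 0.12·10.4441 ≈ 4.4435.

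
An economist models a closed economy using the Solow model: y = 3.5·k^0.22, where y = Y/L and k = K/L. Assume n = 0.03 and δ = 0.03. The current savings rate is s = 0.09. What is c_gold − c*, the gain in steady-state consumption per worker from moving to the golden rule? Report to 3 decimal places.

Δc ≈ 0.523

Capital per worker breaks even when investment replaces (n + δ)·k; here n + δ = 0.06.
Current steady state (s = 0.09): k* = (0.09·3.5/0.06)^(1/0.78) ≈ 8.3807, y* = 3.5·8.3807^0.22 ≈ 5.5871, c* = (1−0.09)·5.5871 ≈ 5.0843.
Golden rule sets MPK = n+δ: 0.22·3.5·k^(0.22−1) = 0.06, so k_gold = (0.22·3.5/0.06)^(1/0.78) ≈ 26.3602.
y_gold = 3.5·26.3602^0.22 ≈ 7.1891, c_gold = y_gold − 0.06·k_gold ≈ 5.6075.
Gain: Δc = 5.6075 − 5.0843 ≈ 0.5232.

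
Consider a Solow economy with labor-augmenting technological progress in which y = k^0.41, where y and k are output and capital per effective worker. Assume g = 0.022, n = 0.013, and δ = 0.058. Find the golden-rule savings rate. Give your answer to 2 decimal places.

Break-even investment rate: n + g + δ = 0.013 + 0.022 + 0.058 = 0.093.
At the golden rule MPK = n+g+δ, and in any Cobb-Douglas steady state s = (n+g+δ)·k/y = MPK·k/y = capital's share 0.41.

s_gold = 0.41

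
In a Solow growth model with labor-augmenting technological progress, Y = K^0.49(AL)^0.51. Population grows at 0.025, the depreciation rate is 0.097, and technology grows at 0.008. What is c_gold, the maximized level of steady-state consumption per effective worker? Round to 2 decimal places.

c_gold ≈ 1.82

n + g + δ = 0.025 + 0.008 + 0.097 = 0.13.
Setting f'(k) = n+g+δ gives 0.49·k^(0.49−1) = 0.13, hence k_gold = (0.49/0.13)^(1/0.51) ≈ 13.4868.
y_gold = 13.4868^0.49 ≈ 3.5781.
c_gold = y_gold − (n+g+δ)·k_gold = 3.5781 − 0.13·13.4868 ≈ 1.8248.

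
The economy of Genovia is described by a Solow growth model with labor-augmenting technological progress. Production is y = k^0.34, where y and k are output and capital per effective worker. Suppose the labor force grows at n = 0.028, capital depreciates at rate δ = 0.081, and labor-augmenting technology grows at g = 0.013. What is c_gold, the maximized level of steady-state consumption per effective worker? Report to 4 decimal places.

c_gold ≈ 1.1190

n + g + δ = 0.028 + 0.013 + 0.081 = 0.122.
Golden rule sets MPK = n+g+δ: 0.34·k^(0.34−1) = 0.122, so k_gold = (0.34/0.122)^(1/0.66) ≈ 4.7252.
y_gold = 4.7252^0.34 ≈ 1.6955.
c_gold = y_gold − (n+g+δ)·k_gold = 1.6955 − 0.122·4.7252 ≈ 1.1190.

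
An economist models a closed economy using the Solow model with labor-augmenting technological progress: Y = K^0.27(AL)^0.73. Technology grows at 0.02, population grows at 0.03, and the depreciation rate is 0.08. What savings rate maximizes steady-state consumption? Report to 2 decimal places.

s_gold = 0.27

Break-even investment rate: n + g + δ = 0.03 + 0.02 + 0.08 = 0.13.
At the golden rule MPK = n+g+δ, and in any Cobb-Douglas steady state s = (n+g+δ)·k/y = MPK·k/y = capital's share 0.27.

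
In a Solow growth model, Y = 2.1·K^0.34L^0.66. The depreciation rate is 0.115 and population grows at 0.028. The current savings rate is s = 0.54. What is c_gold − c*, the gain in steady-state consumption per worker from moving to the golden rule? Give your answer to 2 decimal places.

Δc ≈ 0.37

Capital per worker breaks even when investment replaces (n + δ)·k; here n + δ = 0.143.
Current steady state (s = 0.54): k* = (0.54·2.1/0.143)^(1/0.66) ≈ 23.0431, y* = 2.1·23.0431^0.34 ≈ 6.1022, c* = (1−0.54)·6.1022 ≈ 2.8070.
At the golden rule the marginal product of capital equals n+δ: 0.34·2.1·k^(0.34−1) = 0.143. Solving, k_gold = (0.34·2.1/0.143)^(1/0.66) ≈ 11.4321.
y_gold = 2.1·11.4321^0.34 ≈ 4.8082, c_gold = y_gold − 0.143·k_gold ≈ 3.1734.
Gain: Δc = 3.1734 − 2.8070 ≈ 0.3664.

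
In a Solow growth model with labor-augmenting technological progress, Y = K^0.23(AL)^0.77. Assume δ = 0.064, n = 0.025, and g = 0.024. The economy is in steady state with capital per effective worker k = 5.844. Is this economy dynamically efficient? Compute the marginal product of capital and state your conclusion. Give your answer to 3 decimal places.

dynamically inefficient; MPK ≈ 0.059

Break-even investment rate: n + g + δ = 0.025 + 0.024 + 0.064 = 0.113.
MPK = 0.23·k^(0.23−1) = 0.23·5.844^(-0.77) ≈ 0.0591.
MPK < 0.113, so the economy is dynamically inefficient (over-saving).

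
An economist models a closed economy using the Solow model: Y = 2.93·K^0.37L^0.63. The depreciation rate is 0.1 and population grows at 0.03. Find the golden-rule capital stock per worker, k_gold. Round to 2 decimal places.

k_gold ≈ 28.98

The effective depreciation rate is n + δ = 0.03 + 0.1 = 0.13.
Maximizing c = f(k) − (n+δ)·k gives f'(k) = n+δ, i.e. 0.37·2.93·k^(0.37−1) = 0.13, so k_gold = (0.37·2.93/0.13)^(1/0.63) ≈ 28.9804.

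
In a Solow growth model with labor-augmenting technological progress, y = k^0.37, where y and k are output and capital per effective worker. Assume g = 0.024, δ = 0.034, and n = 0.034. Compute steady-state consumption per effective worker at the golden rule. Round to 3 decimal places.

n + g + δ = 0.034 + 0.024 + 0.034 = 0.092.
At the golden rule the marginal product of capital equals n+g+δ: 0.37·k^(0.37−1) = 0.092. Solving, k_gold = (0.37/0.092)^(1/0.63) ≈ 9.1072.
y_gold = 9.1072^0.37 ≈ 2.2645.
c_gold = y_gold − (n+g+δ)·k_gold = 2.2645 − 0.092·9.1072 ≈ 1.4266.

c_gold ≈ 1.427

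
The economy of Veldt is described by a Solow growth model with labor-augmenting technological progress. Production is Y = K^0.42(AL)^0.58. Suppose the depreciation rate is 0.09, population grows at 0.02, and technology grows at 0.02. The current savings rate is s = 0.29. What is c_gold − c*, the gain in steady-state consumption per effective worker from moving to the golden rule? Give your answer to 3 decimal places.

Δc ≈ 0.087

Break-even investment rate: n + g + δ = 0.02 + 0.02 + 0.09 = 0.13.
Current steady state (s = 0.29): k* = (0.29/0.13)^(1/0.58) ≈ 3.9883, y* = 3.9883^0.42 ≈ 1.7878, c* = (1−0.29)·1.7878 ≈ 1.2694.
Setting f'(k) = n+g+δ gives 0.42·k^(0.42−1) = 0.13, hence k_gold = (0.42/0.13)^(1/0.58) ≈ 7.5529.
y_gold = 7.5529^0.42 ≈ 2.3378, c_gold = y_gold − 0.13·k_gold ≈ 1.3559.
Gain: Δc = 1.3559 − 1.2694 ≈ 0.0866.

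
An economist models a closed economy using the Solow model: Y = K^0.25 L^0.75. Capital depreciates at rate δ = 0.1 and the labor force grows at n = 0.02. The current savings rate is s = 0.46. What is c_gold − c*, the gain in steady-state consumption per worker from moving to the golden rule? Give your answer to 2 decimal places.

The effective depreciation rate is n + δ = 0.02 + 0.1 = 0.12.
Current steady state (s = 0.46): k* = (0.46/0.12)^(1/0.75) ≈ 5.9993, y* = 5.9993^0.25 ≈ 1.5650, c* = (1−0.46)·1.5650 ≈ 0.8451.
Setting f'(k) = n+δ gives 0.25·k^(0.25−1) = 0.12, hence k_gold = (0.25/0.12)^(1/0.75) ≈ 2.6608.
y_gold = 2.6608^0.25 ≈ 1.2772, c_gold = y_gold − 0.12·k_gold ≈ 0.9579.
Gain: Δc = 0.9579 − 0.8451 ≈ 0.1128.

Δc ≈ 0.11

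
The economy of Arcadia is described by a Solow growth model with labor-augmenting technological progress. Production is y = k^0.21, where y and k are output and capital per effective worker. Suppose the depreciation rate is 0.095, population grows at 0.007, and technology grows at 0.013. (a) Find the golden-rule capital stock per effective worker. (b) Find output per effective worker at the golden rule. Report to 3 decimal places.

Capital per effective worker breaks even when investment replaces (n + g + δ)·k; here n + g + δ = 0.115.
Setting f'(k) = n+g+δ gives 0.21·k^(0.21−1) = 0.115, hence k_gold = (0.21/0.115)^(1/0.79) ≈ 2.1431.
y_gold = 2.1431^0.21 ≈ 1.1736.

(a) k_gold ≈ 2.143; (b) y_gold ≈ 1.174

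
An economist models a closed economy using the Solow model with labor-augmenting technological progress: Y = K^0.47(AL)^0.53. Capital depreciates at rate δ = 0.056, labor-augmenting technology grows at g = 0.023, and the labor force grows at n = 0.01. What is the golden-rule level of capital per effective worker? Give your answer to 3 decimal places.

Capital per effective worker breaks even when investment replaces (n + g + δ)·k; here n + g + δ = 0.089.
Setting f'(k) = n+g+δ gives 0.47·k^(0.47−1) = 0.089, hence k_gold = (0.47/0.089)^(1/0.53) ≈ 23.0993.

k_gold ≈ 23.099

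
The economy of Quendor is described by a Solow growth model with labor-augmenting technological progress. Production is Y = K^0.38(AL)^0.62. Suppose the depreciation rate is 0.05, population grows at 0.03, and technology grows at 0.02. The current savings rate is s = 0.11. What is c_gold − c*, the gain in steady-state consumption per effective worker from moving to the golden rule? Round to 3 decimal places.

Break-even investment rate: n + g + δ = 0.03 + 0.02 + 0.05 = 0.1.
Current steady state (s = 0.11): k* = (0.11/0.1)^(1/0.62) ≈ 1.1662, y* = 1.1662^0.38 ≈ 1.0602, c* = (1−0.11)·1.0602 ≈ 0.9435.
Setting f'(k) = n+g+δ gives 0.38·k^(0.38−1) = 0.1, hence k_gold = (0.38/0.1)^(1/0.62) ≈ 8.6126.
y_gold = 8.6126^0.38 ≈ 2.2665, c_gold = y_gold − 0.1·k_gold ≈ 1.4052.
Gain: Δc = 1.4052 − 0.9435 ≈ 0.4617.

Δc ≈ 0.462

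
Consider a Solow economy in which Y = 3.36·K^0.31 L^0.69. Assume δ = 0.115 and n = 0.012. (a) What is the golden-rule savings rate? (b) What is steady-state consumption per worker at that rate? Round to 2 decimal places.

Capital per worker breaks even when investment replaces (n + δ)·k; here n + δ = 0.127.
For Cobb-Douglas, s_gold equals capital's share: s_gold = 0.31.
Golden rule sets MPK = n+δ: 0.31·3.36·k^(0.31−1) = 0.127, so k_gold = (0.31·3.36/0.127)^(1/0.69) ≈ 21.1100.
y_gold = 3.36·21.1100^0.31 ≈ 8.6483; c_gold = (1−0.31)·y_gold ≈ 5.9673.

(a) s_gold = 0.31; (b) c_gold ≈ 5.97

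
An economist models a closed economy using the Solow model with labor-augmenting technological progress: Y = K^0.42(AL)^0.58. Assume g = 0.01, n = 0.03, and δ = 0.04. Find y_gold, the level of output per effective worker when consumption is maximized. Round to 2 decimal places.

y_gold ≈ 3.32

The effective depreciation rate is n + g + δ = 0.03 + 0.01 + 0.04 = 0.08.
At the golden rule the marginal product of capital equals n+g+δ: 0.42·k^(0.42−1) = 0.08. Solving, k_gold = (0.42/0.08)^(1/0.58) ≈ 17.4443.
Output: y_gold = k_gold^0.42 = 17.4443^0.42 ≈ 3.3227.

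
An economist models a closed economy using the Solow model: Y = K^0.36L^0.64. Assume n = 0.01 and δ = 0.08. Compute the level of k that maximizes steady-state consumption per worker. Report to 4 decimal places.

Break-even investment rate: n + δ = 0.01 + 0.08 = 0.09.
Golden rule sets MPK = n+δ: 0.36·k^(0.36−1) = 0.09, so k_gold = (0.36/0.09)^(1/0.64) ≈ 8.7241.

k_gold ≈ 8.7241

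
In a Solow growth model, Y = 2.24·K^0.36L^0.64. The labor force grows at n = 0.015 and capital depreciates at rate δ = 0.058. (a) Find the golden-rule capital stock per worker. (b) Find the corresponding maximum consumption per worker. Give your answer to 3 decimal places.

Capital per worker breaks even when investment replaces (n + δ)·k; here n + δ = 0.073.
Maximizing c = f(k) − (n+δ)·k gives f'(k) = n+δ, i.e. 0.36·2.24·k^(0.36−1) = 0.073, so k_gold = (0.36·2.24/0.073)^(1/0.64) ≈ 42.6622.
y_gold = 2.24·42.6622^0.36 ≈ 8.6509; c_gold = y_gold − 0.073·k_gold ≈ 5.5366.

(a) k_gold ≈ 42.662; (b) c_gold ≈ 5.537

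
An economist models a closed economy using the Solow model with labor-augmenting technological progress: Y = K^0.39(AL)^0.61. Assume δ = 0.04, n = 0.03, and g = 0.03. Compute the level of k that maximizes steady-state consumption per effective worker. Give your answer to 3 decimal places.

k_gold ≈ 9.310

n + g + δ = 0.03 + 0.03 + 0.04 = 0.1.
Golden rule sets MPK = n+g+δ: 0.39·k^(0.39−1) = 0.1, so k_gold = (0.39/0.1)^(1/0.61) ≈ 9.3102.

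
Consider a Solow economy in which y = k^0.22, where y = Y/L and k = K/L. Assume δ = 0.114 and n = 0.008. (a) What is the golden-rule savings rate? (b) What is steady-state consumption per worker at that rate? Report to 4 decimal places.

Capital per worker breaks even when investment replaces (n + δ)·k; here n + δ = 0.122.
For Cobb-Douglas, s_gold equals capital's share: s_gold = 0.22.
Setting f'(k) = n+δ gives 0.22·k^(0.22−1) = 0.122, hence k_gold = (0.22/0.122)^(1/0.78) ≈ 2.1295.
y_gold = 2.1295^0.22 ≈ 1.1809; c_gold = (1−0.22)·y_gold ≈ 0.9211.

(a) s_gold = 0.2200; (b) c_gold ≈ 0.9211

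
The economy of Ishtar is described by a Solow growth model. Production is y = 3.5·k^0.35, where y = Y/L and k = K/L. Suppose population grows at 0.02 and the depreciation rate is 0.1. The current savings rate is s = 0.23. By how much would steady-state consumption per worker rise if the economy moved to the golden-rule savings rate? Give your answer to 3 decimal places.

Δc ≈ 0.438

n + δ = 0.02 + 0.1 = 0.12.
Current steady state (s = 0.23): k* = (0.23·3.5/0.12)^(1/0.65) ≈ 18.6945, y* = 3.5·18.6945^0.35 ≈ 9.7537, c* = (1−0.23)·9.7537 ≈ 7.5103.
Setting f'(k) = n+δ gives 0.35·3.5·k^(0.35−1) = 0.12, hence k_gold = (0.35·3.5/0.12)^(1/0.65) ≈ 35.6647.
y_gold = 3.5·35.6647^0.35 ≈ 12.2279, c_gold = y_gold − 0.12·k_gold ≈ 7.9481.
Gain: Δc = 7.9481 − 7.5103 ≈ 0.4378.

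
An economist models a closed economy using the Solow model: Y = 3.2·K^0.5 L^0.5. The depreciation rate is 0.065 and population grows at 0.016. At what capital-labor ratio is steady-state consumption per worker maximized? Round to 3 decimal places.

k_gold ≈ 390.184

Break-even investment rate: n + δ = 0.016 + 0.065 = 0.081.
Setting f'(k) = n+δ gives 0.5·3.2·k^(0.5−1) = 0.081, hence k_gold = (0.5·3.2/0.081)^(1/0.5) ≈ 390.1844.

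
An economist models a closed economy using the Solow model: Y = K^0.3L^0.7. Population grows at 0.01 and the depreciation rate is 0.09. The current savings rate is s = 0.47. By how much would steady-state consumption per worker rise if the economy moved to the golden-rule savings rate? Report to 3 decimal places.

Δc ≈ 0.092

Capital per worker breaks even when investment replaces (n + δ)·k; here n + δ = 0.1.
Current steady state (s = 0.47): k* = (0.47/0.1)^(1/0.7) ≈ 9.1230, y* = 9.1230^0.3 ≈ 1.9411, c* = (1−0.47)·1.9411 ≈ 1.0288.
Setting f'(k) = n+δ gives 0.3·k^(0.3−1) = 0.1, hence k_gold = (0.3/0.1)^(1/0.7) ≈ 4.8040.
y_gold = 4.8040^0.3 ≈ 1.6013, c_gold = y_gold − 0.1·k_gold ≈ 1.1209.
Gain: Δc = 1.1209 − 1.0288 ≈ 0.0922.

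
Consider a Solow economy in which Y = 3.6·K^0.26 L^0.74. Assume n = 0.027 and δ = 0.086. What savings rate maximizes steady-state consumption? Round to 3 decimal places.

s_gold = 0.260

n + δ = 0.027 + 0.086 = 0.113.
At the golden rule MPK = n+δ, and in any Cobb-Douglas steady state s = (n+δ)·k/y = MPK·k/y = capital's share 0.26.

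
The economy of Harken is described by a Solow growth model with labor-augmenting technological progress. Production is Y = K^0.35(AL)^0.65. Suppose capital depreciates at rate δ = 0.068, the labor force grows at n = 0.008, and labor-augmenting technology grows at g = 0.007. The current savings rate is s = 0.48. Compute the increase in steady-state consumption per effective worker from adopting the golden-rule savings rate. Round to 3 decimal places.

Capital per effective worker breaks even when investment replaces (n + g + δ)·k; here n + g + δ = 0.083.
Current steady state (s = 0.48): k* = (0.48/0.083)^(1/0.65) ≈ 14.8785, y* = 14.8785^0.35 ≈ 2.5727, c* = (1−0.48)·2.5727 ≈ 1.3378.
Maximizing c = f(k) − (n+g+δ)·k gives f'(k) = n+g+δ, i.e. 0.35·k^(0.35−1) = 0.083, so k_gold = (0.35/0.083)^(1/0.65) ≈ 9.1521.
y_gold = 9.1521^0.35 ≈ 2.1704, c_gold = y_gold − 0.083·k_gold ≈ 1.4107.
Gain: Δc = 1.4107 − 1.3378 ≈ 0.0729.

Δc ≈ 0.073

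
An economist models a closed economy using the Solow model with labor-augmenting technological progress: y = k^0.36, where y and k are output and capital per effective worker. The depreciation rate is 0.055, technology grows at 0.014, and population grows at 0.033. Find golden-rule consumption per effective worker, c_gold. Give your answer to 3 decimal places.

Capital per effective worker breaks even when investment replaces (n + g + δ)·k; here n + g + δ = 0.102.
Maximizing c = f(k) − (n+g+δ)·k gives f'(k) = n+g+δ, i.e. 0.36·k^(0.36−1) = 0.102, so k_gold = (0.36/0.102)^(1/0.64) ≈ 7.1744.
y_gold = 7.1744^0.36 ≈ 2.0327.
c_gold = y_gold − (n+g+δ)·k_gold = 2.0327 − 0.102·7.1744 ≈ 1.3010.

c_gold ≈ 1.301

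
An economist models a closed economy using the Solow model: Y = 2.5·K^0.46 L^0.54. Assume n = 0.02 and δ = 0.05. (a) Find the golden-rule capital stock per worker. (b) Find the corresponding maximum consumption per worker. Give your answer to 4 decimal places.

(a) k_gold ≈ 178.2833; (b) c_gold ≈ 14.6502

Break-even investment rate: n + δ = 0.02 + 0.05 = 0.07.
At the golden rule the marginal product of capital equals n+δ: 0.46·2.5·k^(0.46−1) = 0.07. Solving, k_gold = (0.46·2.5/0.07)^(1/0.54) ≈ 178.2833.
y_gold = 2.5·178.2833^0.46 ≈ 27.1301; c_gold = y_gold − 0.07·k_gold ≈ 14.6502.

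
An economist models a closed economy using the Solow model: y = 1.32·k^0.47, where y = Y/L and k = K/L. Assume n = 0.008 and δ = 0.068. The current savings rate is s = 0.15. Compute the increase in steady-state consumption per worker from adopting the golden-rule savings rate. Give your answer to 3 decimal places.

Break-even investment rate: n + δ = 0.008 + 0.068 = 0.076.
Current steady state (s = 0.15): k* = (0.15·1.32/0.076)^(1/0.53) ≈ 6.0901, y* = 1.32·6.0901^0.47 ≈ 3.0857, c* = (1−0.15)·3.0857 ≈ 2.6228.
Golden rule sets MPK = n+δ: 0.47·1.32·k^(0.47−1) = 0.076, so k_gold = (0.47·1.32/0.076)^(1/0.53) ≈ 52.5396.
y_gold = 1.32·52.5396^0.47 ≈ 8.4958, c_gold = y_gold − 0.076·k_gold ≈ 4.5028.
Gain: Δc = 4.5028 − 2.6228 ≈ 1.8799.

Δc ≈ 1.880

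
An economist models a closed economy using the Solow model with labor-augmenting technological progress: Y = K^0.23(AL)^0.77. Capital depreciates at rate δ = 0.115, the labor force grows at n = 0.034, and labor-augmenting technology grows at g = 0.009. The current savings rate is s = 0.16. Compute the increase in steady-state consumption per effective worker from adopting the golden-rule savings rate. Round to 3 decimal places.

The effective depreciation rate is n + g + δ = 0.034 + 0.009 + 0.115 = 0.158.
Current steady state (s = 0.16): k* = (0.16/0.158)^(1/0.77) ≈ 1.0165, y* = 1.0165^0.23 ≈ 1.0038, c* = (1−0.16)·1.0038 ≈ 0.8432.
Setting f'(k) = n+g+δ gives 0.23·k^(0.23−1) = 0.158, hence k_gold = (0.23/0.158)^(1/0.77) ≈ 1.6285.
y_gold = 1.6285^0.23 ≈ 1.1187, c_gold = y_gold − 0.158·k_gold ≈ 0.8614.
Gain: Δc = 0.8614 − 0.8432 ≈ 0.0182.

Δc ≈ 0.018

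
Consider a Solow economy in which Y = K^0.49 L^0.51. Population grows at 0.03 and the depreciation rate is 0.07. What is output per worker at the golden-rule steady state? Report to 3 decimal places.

y_gold ≈ 4.604

Capital per worker breaks even when investment replaces (n + δ)·k; here n + δ = 0.1.
Setting f'(k) = n+δ gives 0.49·k^(0.49−1) = 0.1, hence k_gold = (0.49/0.1)^(1/0.51) ≈ 22.5593.
Output: y_gold = k_gold^0.49 = 22.5593^0.49 ≈ 4.6039.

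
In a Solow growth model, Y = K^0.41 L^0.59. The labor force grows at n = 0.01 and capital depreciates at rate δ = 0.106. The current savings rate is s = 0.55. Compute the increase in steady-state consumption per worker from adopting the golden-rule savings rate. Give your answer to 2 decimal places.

Δc ≈ 0.09

The effective depreciation rate is n + δ = 0.01 + 0.106 = 0.116.
Current steady state (s = 0.55): k* = (0.55/0.116)^(1/0.59) ≈ 13.9830, y* = 13.9830^0.41 ≈ 2.9491, c* = (1−0.55)·2.9491 ≈ 1.3271.
Golden rule sets MPK = n+δ: 0.41·k^(0.41−1) = 0.116, so k_gold = (0.41/0.116)^(1/0.59) ≈ 8.4990.
y_gold = 8.4990^0.41 ≈ 2.4046, c_gold = y_gold − 0.116·k_gold ≈ 1.4187.
Gain: Δc = 1.4187 − 1.3271 ≈ 0.0916.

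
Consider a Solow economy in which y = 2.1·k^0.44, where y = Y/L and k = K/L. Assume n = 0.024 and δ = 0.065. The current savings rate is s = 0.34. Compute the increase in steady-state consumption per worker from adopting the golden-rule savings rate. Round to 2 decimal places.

Δc ≈ 0.28

Capital per worker breaks even when investment replaces (n + δ)·k; here n + δ = 0.089.
Current steady state (s = 0.34): k* = (0.34·2.1/0.089)^(1/0.56) ≈ 41.1942, y* = 2.1·41.1942^0.44 ≈ 10.7832, c* = (1−0.34)·10.7832 ≈ 7.1169.
Setting f'(k) = n+δ gives 0.44·2.1·k^(0.44−1) = 0.089, hence k_gold = (0.44·2.1/0.089)^(1/0.56) ≈ 65.2814.
y_gold = 2.1·65.2814^0.44 ≈ 13.2046, c_gold = y_gold − 0.089·k_gold ≈ 7.3946.
Gain: Δc = 7.3946 − 7.1169 ≈ 0.2777.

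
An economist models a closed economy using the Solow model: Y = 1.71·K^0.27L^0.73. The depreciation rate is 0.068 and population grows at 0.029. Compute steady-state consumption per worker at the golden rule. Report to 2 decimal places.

Break-even investment rate: n + δ = 0.029 + 0.068 = 0.097.
At the golden rule the marginal product of capital equals n+δ: 0.27·1.71·k^(0.27−1) = 0.097. Solving, k_gold = (0.27·1.71/0.097)^(1/0.73) ≈ 8.4762.
y_gold = 1.71·8.4762^0.27 ≈ 3.0452.
c_gold = y_gold − (n+δ)·k_gold = 3.0452 − 0.097·8.4762 ≈ 2.2230.

c_gold ≈ 2.22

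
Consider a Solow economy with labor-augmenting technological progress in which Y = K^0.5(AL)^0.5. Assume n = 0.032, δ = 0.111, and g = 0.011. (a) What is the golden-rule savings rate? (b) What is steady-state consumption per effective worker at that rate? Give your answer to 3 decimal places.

(a) s_gold = 0.500; (b) c_gold ≈ 1.623

Break-even investment rate: n + g + δ = 0.032 + 0.011 + 0.111 = 0.154.
For Cobb-Douglas, s_gold equals capital's share: s_gold = 0.5.
Maximizing c = f(k) − (n+g+δ)·k gives f'(k) = n+g+δ, i.e. 0.5·k^(0.5−1) = 0.154, so k_gold = (0.5/0.154)^(1/0.5) ≈ 10.5414.
y_gold = 10.5414^0.5 ≈ 3.2468; c_gold = (1−0.5)·y_gold ≈ 1.6234.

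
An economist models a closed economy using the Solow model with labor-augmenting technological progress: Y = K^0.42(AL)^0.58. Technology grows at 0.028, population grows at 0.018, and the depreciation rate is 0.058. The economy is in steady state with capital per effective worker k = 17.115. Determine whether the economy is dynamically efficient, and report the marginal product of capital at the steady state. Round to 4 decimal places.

n + g + δ = 0.018 + 0.028 + 0.058 = 0.104.
MPK = 0.42·k^(0.42−1) = 0.42·17.115^(-0.58) ≈ 0.0809.
MPK < 0.104, so the economy is dynamically inefficient (over-saving).

dynamically inefficient; MPK ≈ 0.0809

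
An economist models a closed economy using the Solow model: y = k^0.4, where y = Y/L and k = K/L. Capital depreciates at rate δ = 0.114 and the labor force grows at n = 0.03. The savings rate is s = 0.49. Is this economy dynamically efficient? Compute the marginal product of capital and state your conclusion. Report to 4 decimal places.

dynamically inefficient; MPK ≈ 0.1176

n + δ = 0.03 + 0.114 = 0.144.
Steady-state k*: s·k^0.4 = 0.144·k gives k* = (0.49/0.144)^(1/0.6) ≈ 7.6982.
MPK = 0.4·7.6982^(-0.6) ≈ 0.1176.
MPK < n+δ = 0.144, so the economy is dynamically inefficient (over-saving).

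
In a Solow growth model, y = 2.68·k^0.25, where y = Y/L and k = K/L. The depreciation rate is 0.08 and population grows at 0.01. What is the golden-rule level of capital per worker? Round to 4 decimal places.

n + δ = 0.01 + 0.08 = 0.09.
Setting f'(k) = n+δ gives 0.25·2.68·k^(0.25−1) = 0.09, hence k_gold = (0.25·2.68/0.09)^(1/0.75) ≈ 14.5359.

k_gold ≈ 14.5359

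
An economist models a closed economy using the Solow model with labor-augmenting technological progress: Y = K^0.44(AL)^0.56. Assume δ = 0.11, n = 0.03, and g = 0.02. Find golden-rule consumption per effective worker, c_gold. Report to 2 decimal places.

c_gold ≈ 1.24

n + g + δ = 0.03 + 0.02 + 0.11 = 0.16.
At the golden rule the marginal product of capital equals n+g+δ: 0.44·k^(0.44−1) = 0.16. Solving, k_gold = (0.44/0.16)^(1/0.56) ≈ 6.0887.
y_gold = 6.0887^0.44 ≈ 2.2141.
c_gold = y_gold − (n+g+δ)·k_gold = 2.2141 − 0.16·6.0887 ≈ 1.2399.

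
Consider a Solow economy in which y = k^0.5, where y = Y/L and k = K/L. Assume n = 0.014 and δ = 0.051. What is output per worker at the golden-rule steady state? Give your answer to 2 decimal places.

y_gold ≈ 7.69

Break-even investment rate: n + δ = 0.014 + 0.051 = 0.065.
Setting f'(k) = n+δ gives 0.5·k^(0.5−1) = 0.065, hence k_gold = (0.5/0.065)^(1/0.5) ≈ 59.1716.
Output: y_gold = k_gold^0.5 = 59.1716^0.5 ≈ 7.6923.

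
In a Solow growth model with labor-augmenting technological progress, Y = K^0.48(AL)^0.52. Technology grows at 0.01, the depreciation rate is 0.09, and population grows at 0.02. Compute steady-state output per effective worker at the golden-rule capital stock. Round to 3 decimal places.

y_gold ≈ 3.595

n + g + δ = 0.02 + 0.01 + 0.09 = 0.12.
Setting f'(k) = n+g+δ gives 0.48·k^(0.48−1) = 0.12, hence k_gold = (0.48/0.12)^(1/0.52) ≈ 14.3816.
Output: y_gold = k_gold^0.48 = 14.3816^0.48 ≈ 3.5954.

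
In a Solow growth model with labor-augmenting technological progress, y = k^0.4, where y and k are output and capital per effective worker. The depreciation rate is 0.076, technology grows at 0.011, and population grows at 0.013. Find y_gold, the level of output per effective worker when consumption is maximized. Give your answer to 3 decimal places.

y_gold ≈ 2.520

n + g + δ = 0.013 + 0.011 + 0.076 = 0.1.
Golden rule sets MPK = n+g+δ: 0.4·k^(0.4−1) = 0.1, so k_gold = (0.4/0.1)^(1/0.6) ≈ 10.0794.
Output: y_gold = k_gold^0.4 = 10.0794^0.4 ≈ 2.5198.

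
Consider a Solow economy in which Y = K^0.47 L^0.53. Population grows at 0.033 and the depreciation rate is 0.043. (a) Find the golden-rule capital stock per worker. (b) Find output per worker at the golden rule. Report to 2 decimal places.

(a) k_gold ≈ 31.12; (b) y_gold ≈ 5.03

n + δ = 0.033 + 0.043 = 0.076.
Maximizing c = f(k) − (n+δ)·k gives f'(k) = n+δ, i.e. 0.47·k^(0.47−1) = 0.076, so k_gold = (0.47/0.076)^(1/0.53) ≈ 31.1164.
y_gold = 31.1164^0.47 ≈ 5.0316.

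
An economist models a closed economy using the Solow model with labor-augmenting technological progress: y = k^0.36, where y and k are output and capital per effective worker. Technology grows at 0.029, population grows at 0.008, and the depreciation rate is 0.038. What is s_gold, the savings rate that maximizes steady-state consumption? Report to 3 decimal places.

Break-even investment rate: n + g + δ = 0.008 + 0.029 + 0.038 = 0.075.
At the golden rule MPK = n+g+δ, and in any Cobb-Douglas steady state s = (n+g+δ)·k/y = MPK·k/y = capital's share 0.36.

s_gold = 0.360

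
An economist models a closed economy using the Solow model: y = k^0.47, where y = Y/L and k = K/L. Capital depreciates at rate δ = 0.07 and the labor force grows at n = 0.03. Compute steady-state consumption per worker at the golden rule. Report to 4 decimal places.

Break-even investment rate: n + δ = 0.03 + 0.07 = 0.1.
Golden rule sets MPK = n+δ: 0.47·k^(0.47−1) = 0.1, so k_gold = (0.47/0.1)^(1/0.53) ≈ 18.5400.
y_gold = 18.5400^0.47 ≈ 3.9447.
c_gold = y_gold − (n+δ)·k_gold = 3.9447 − 0.1·18.5400 ≈ 2.0907.

c_gold ≈ 2.0907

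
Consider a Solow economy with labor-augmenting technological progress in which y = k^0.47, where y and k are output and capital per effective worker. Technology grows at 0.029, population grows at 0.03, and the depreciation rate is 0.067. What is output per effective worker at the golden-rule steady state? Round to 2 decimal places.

Capital per effective worker breaks even when investment replaces (n + g + δ)·k; here n + g + δ = 0.126.
Golden rule sets MPK = n+g+δ: 0.47·k^(0.47−1) = 0.126, so k_gold = (0.47/0.126)^(1/0.53) ≈ 11.9876.
Output: y_gold = k_gold^0.47 = 11.9876^0.47 ≈ 3.2137.

y_gold ≈ 3.21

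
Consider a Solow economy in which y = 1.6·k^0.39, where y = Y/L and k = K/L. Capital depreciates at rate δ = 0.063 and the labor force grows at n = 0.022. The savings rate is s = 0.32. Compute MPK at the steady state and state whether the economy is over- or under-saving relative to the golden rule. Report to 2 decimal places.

under-saving; MPK ≈ 0.10

n + δ = 0.022 + 0.063 = 0.085.
Steady-state k*: s·A·k^0.39 = 0.085·k gives k* = (0.32·1.6/0.085)^(1/0.61) ≈ 18.9865.
MPK = 0.39·1.6·18.9865^(-0.61) ≈ 0.1036.
MPK > n+δ = 0.085, so the economy is dynamically efficient (under-saving).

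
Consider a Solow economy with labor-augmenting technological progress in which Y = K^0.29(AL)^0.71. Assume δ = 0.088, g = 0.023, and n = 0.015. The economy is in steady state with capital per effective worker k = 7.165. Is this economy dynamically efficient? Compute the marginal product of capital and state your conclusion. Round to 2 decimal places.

Break-even investment rate: n + g + δ = 0.015 + 0.023 + 0.088 = 0.126.
MPK = 0.29·k^(0.29−1) = 0.29·7.165^(-0.71) ≈ 0.0716.
MPK < 0.126, so the economy is dynamically inefficient (over-saving).

dynamically inefficient; MPK ≈ 0.07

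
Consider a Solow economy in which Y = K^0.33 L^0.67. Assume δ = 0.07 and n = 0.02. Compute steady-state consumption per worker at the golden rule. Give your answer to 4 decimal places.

Capital per worker breaks even when investment replaces (n + δ)·k; here n + δ = 0.09.
Setting f'(k) = n+δ gives 0.33·k^(0.33−1) = 0.09, hence k_gold = (0.33/0.09)^(1/0.67) ≈ 6.9534.
y_gold = 6.9534^0.33 ≈ 1.8964.
c_gold = y_gold − (n+δ)·k_gold = 1.8964 − 0.09·6.9534 ≈ 1.2706.

c_gold ≈ 1.2706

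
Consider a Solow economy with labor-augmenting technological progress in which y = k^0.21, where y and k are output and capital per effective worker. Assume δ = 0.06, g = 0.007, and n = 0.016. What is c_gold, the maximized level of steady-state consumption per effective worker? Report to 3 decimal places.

c_gold ≈ 1.011

n + g + δ = 0.016 + 0.007 + 0.06 = 0.083.
Golden rule sets MPK = n+g+δ: 0.21·k^(0.21−1) = 0.083, so k_gold = (0.21/0.083)^(1/0.79) ≈ 3.2382.
y_gold = 3.2382^0.21 ≈ 1.2799.
c_gold = y_gold − (n+g+δ)·k_gold = 1.2799 − 0.083·3.2382 ≈ 1.0111.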